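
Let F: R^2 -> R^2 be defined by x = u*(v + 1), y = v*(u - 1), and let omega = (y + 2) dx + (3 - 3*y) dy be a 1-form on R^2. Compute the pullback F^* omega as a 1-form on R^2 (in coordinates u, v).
F^* omega = (-2*u*v^2 + u*v + 2*v^2 + 4*v + 2) du + (-2*u^2*v + 5*u*v + 5*u - 3*v - 3) dv

Using F^*(f dg) = (f ∘ F) d(g ∘ F), substitute each coordinate x_i by F_i(u, v) in f_i, and replace dx_i by d F_i = (∂F_i/∂u) du + (∂F_i/∂v) dv.
  For the x component: f_1(F) = u*v - v + 2; d F_1 = (v + 1) du + (u) dv
  For the y component: f_2(F) = -3*u*v + 3*v + 3; d F_2 = (v) du + (u - 1) dv
Combining and collecting du, dv coefficients:
  coeff of du: -2*u*v^2 + u*v + 2*v^2 + 4*v + 2
  coeff of dv: -2*u^2*v + 5*u*v + 5*u - 3*v - 3
F^* omega = (-2*u*v^2 + u*v + 2*v^2 + 4*v + 2) du + (-2*u^2*v + 5*u*v + 5*u - 3*v - 3) dv.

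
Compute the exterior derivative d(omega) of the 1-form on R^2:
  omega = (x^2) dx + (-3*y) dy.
d(omega) = 0

For a 1-form omega = sum_i f_i dx_i, the exterior derivative is
  d(omega) = sum_{i < j} (∂f_j/∂x_i - ∂f_i/∂x_j) dx_i ∧ dx_j.

Assembling: d(omega) = 0.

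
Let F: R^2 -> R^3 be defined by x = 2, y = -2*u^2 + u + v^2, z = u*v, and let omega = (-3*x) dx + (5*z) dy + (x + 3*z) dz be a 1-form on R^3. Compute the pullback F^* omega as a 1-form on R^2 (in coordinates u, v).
F^* omega = (v*(-20*u^2 + 3*u*v + 5*u + 2)) du + (u*(3*u*v + 10*v^2 + 2)) dv

Using F^*(f dg) = (f ∘ F) d(g ∘ F), substitute each coordinate x_i by F_i(u, v) in f_i, and replace dx_i by d F_i = (∂F_i/∂u) du + (∂F_i/∂v) dv.
  For the x component: f_1(F) = -6; d F_1 = (0) du + (0) dv
  For the y component: f_2(F) = 5*u*v; d F_2 = (1 - 4*u) du + (2*v) dv
  For the z component: f_3(F) = 3*u*v + 2; d F_3 = (v) du + (u) dv
Combining and collecting du, dv coefficients:
  coeff of du: v*(-20*u^2 + 3*u*v + 5*u + 2)
  coeff of dv: u*(3*u*v + 10*v^2 + 2)
F^* omega = (v*(-20*u^2 + 3*u*v + 5*u + 2)) du + (u*(3*u*v + 10*v^2 + 2)) dv.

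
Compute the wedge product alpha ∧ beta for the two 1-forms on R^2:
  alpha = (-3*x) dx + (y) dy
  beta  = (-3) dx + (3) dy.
alpha ∧ beta = (-9*x + 3*y) dx ∧ dy

Distribute the wedge, using dx_i ∧ dx_j = -dx_j ∧ dx_i and dx_i ∧ dx_i = 0. For each pair (i, j) with i < j, the coefficient of dx_i ∧ dx_j in alpha ∧ beta is (alpha_i * beta_j - alpha_j * beta_i). Collecting: alpha ∧ beta = (-9*x + 3*y) dx ∧ dy.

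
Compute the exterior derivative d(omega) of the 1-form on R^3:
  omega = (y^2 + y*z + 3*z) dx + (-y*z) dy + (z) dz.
d(omega) = (-2*y - z) dx ∧ dy + (-y - 3) dx ∧ dz + (y) dy ∧ dz

For a 1-form omega = sum_i f_i dx_i, the exterior derivative is
  d(omega) = sum_{i < j} (∂f_j/∂x_i - ∂f_i/∂x_j) dx_i ∧ dx_j.
  coefficient of dx ∧ dy: ∂f_2/∂x - ∂f_1/∂y = ∂(-y*z)/∂x - ∂(y^2 + y*z + 3*z)/∂y = -2*y - z
  coefficient of dx ∧ dz: ∂f_3/∂x - ∂f_1/∂z = ∂(z)/∂x - ∂(y^2 + y*z + 3*z)/∂z = -y - 3
  coefficient of dy ∧ dz: ∂f_3/∂y - ∂f_2/∂z = ∂(z)/∂y - ∂(-y*z)/∂z = y
Assembling: d(omega) = (-2*y - z) dx ∧ dy + (-y - 3) dx ∧ dz + (y) dy ∧ dz.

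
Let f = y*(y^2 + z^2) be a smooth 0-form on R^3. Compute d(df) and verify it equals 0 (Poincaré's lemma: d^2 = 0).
d(df) = 0

Step 1: df = sum_i (∂f/∂x_i) dx_i = (0) dx + (3*y^2 + z^2) dy + (2*y*z) dz.
Step 2: Apply d again. Using the 1-form formula, the coefficient of dx ∧ dy in d(df) is ∂^2 f/∂x ∂y - ∂^2 f/∂y ∂x = (0) - (0) = 0 (equality of mixed partials for smooth f).
Similarly for dx ∧ dz and dy ∧ dz — all coefficients vanish. So d(df) = 0.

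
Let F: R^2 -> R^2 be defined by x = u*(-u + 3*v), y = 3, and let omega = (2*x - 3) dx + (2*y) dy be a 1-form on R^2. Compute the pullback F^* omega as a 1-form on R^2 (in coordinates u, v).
F^* omega = (4*u^3 - 18*u^2*v + 18*u*v^2 + 6*u - 9*v) du + (3*u*(-2*u^2 + 6*u*v - 3)) dv

Using F^*(f dg) = (f ∘ F) d(g ∘ F), substitute each coordinate x_i by F_i(u, v) in f_i, and replace dx_i by d F_i = (∂F_i/∂u) du + (∂F_i/∂v) dv.
  For the x component: f_1(F) = -2*u^2 + 6*u*v - 3; d F_1 = (-2*u + 3*v) du + (3*u) dv
  For the y component: f_2(F) = 6; d F_2 = (0) du + (0) dv
Combining and collecting du, dv coefficients:
  coeff of du: 4*u^3 - 18*u^2*v + 18*u*v^2 + 6*u - 9*v
  coeff of dv: 3*u*(-2*u^2 + 6*u*v - 3)
F^* omega = (4*u^3 - 18*u^2*v + 18*u*v^2 + 6*u - 9*v) du + (3*u*(-2*u^2 + 6*u*v - 3)) dv.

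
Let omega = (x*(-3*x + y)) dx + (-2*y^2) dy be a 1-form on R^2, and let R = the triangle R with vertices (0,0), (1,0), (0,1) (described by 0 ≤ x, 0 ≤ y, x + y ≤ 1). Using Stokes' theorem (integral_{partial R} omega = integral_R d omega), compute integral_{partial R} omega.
integral_(partial R) omega = -1/6

Stokes: integral_partial_R omega = integral_R d omega with d omega = (∂Q/∂x - ∂P/∂y) dx ∧ dy.
  ∂Q/∂x = 0
  ∂P/∂y = x
  integrand = ∂Q/∂x - ∂P/∂y = -x.
Integrating over R: integral_0^1 integral_0^{1-x} (-x) dy dx = -1/6.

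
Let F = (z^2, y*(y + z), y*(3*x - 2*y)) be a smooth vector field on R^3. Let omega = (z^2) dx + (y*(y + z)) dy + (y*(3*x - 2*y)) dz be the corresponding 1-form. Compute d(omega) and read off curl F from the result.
d(omega) = (3*x - 5*y) dy ∧ dz + (-3*y + 2*z) dz ∧ dx + (0) dx ∧ dy; curl F = (3*x - 5*y, -3*y + 2*z, 0)

d omega = sum_{i<j} (∂f_j/∂x_i - ∂f_i/∂x_j) dx_i ∧ dx_j. Under the identification (dy ∧ dz, dz ∧ dx, dx ∧ dy) ↔ (e_x, e_y, e_z), the coefficients are exactly the components of curl F. Compute:
  ∂R/∂y - ∂Q/∂z = (3*x - 4*y) - (y) = 3*x - 5*y
  ∂P/∂z - ∂R/∂x = (2*z) - (3*y) = -3*y + 2*z
  ∂Q/∂x - ∂P/∂y = (0) - (0) = 0.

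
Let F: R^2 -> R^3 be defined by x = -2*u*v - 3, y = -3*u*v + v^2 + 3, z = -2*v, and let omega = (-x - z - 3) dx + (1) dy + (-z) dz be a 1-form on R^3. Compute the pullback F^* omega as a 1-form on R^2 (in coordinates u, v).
F^* omega = (v*(-4*u*v - 4*v - 3)) du + (-4*u^2*v - 4*u*v - 3*u - 2*v) dv

Using F^*(f dg) = (f ∘ F) d(g ∘ F), substitute each coordinate x_i by F_i(u, v) in f_i, and replace dx_i by d F_i = (∂F_i/∂u) du + (∂F_i/∂v) dv.
  For the x component: f_1(F) = 2*v*(u + 1); d F_1 = (-2*v) du + (-2*u) dv
  For the y component: f_2(F) = 1; d F_2 = (-3*v) du + (-3*u + 2*v) dv
  For the z component: f_3(F) = 2*v; d F_3 = (0) du + (-2) dv
Combining and collecting du, dv coefficients:
  coeff of du: v*(-4*u*v - 4*v - 3)
  coeff of dv: -4*u^2*v - 4*u*v - 3*u - 2*v
F^* omega = (v*(-4*u*v - 4*v - 3)) du + (-4*u^2*v - 4*u*v - 3*u - 2*v) dv.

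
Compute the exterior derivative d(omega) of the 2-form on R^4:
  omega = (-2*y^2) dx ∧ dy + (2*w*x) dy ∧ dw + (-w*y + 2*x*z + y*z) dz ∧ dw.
d(omega) = (2*w) dx ∧ dy ∧ dw + (2*z) dx ∧ dz ∧ dw + (-w + z) dy ∧ dz ∧ dw

For a 2-form omega = sum_{i<j} g_{ij} dx_i ∧ dx_j, the exterior derivative is
  d(omega) = sum_{i<j} d(g_{ij}) ∧ dx_i ∧ dx_j = sum_{i<j, k} (∂g_{ij}/∂x_k) dx_k ∧ dx_i ∧ dx_j.
Expand each term, using dx_k ∧ dx_i ∧ dx_j = sgn(permutation) dx_{(a)} ∧ dx_{(b)} ∧ dx_{(c)} with (a < b < c) sorted:
  d(2*w*x) includes (∂/∂x)(2*w*x) dx = (2*w) dx, which multiplied by dy ∧ dw gives (2*w) dx ∧ dy ∧ dw
  d(-w*y + 2*x*z + y*z) includes (∂/∂x)(-w*y + 2*x*z + y*z) dx = (2*z) dx, which multiplied by dz ∧ dw gives (2*z) dx ∧ dz ∧ dw
  d(-w*y + 2*x*z + y*z) includes (∂/∂y)(-w*y + 2*x*z + y*z) dy = (-w + z) dy, which multiplied by dz ∧ dw gives (-w + z) dy ∧ dz ∧ dw
Collecting like 3-forms: d(omega) = (2*w) dx ∧ dy ∧ dw + (2*z) dx ∧ dz ∧ dw + (-w + z) dy ∧ dz ∧ dw.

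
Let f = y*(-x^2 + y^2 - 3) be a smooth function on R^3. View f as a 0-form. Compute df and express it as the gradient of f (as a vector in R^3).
df = (-2*x*y) dx + (-x^2 + 3*y^2 - 3) dy + (0) dz; grad f = (-2*x*y, -x^2 + 3*y^2 - 3, 0)

For a 0-form f, d f = (∂f/∂x) dx + (∂f/∂y) dy + (∂f/∂z) dz. The components of the vector representation are exactly the entries of grad f in Cartesian coordinates:
  ∂f/∂x = -2*x*y
  ∂f/∂y = -x^2 + 3*y^2 - 3
  ∂f/∂z = 0.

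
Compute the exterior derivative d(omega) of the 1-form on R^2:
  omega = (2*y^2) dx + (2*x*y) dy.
d(omega) = (-2*y) dx ∧ dy

For a 1-form omega = sum_i f_i dx_i, the exterior derivative is
  d(omega) = sum_{i < j} (∂f_j/∂x_i - ∂f_i/∂x_j) dx_i ∧ dx_j.
  coefficient of dx ∧ dy: ∂f_2/∂x - ∂f_1/∂y = ∂(2*x*y)/∂x - ∂(2*y^2)/∂y = -2*y
Assembling: d(omega) = (-2*y) dx ∧ dy.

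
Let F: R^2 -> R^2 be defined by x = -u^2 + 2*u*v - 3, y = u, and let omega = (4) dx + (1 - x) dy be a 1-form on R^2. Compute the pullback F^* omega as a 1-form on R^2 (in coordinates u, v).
F^* omega = (u^2 - 2*u*v - 8*u + 8*v + 4) du + (8*u) dv

Using F^*(f dg) = (f ∘ F) d(g ∘ F), substitute each coordinate x_i by F_i(u, v) in f_i, and replace dx_i by d F_i = (∂F_i/∂u) du + (∂F_i/∂v) dv.
  For the x component: f_1(F) = 4; d F_1 = (-2*u + 2*v) du + (2*u) dv
  For the y component: f_2(F) = u^2 - 2*u*v + 4; d F_2 = (1) du + (0) dv
Combining and collecting du, dv coefficients:
  coeff of du: u^2 - 2*u*v - 8*u + 8*v + 4
  coeff of dv: 8*u
F^* omega = (u^2 - 2*u*v - 8*u + 8*v + 4) du + (8*u) dv.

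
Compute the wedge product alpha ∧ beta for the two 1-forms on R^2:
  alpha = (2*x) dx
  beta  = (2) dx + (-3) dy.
alpha ∧ beta = (-6*x) dx ∧ dy

Distribute the wedge, using dx_i ∧ dx_j = -dx_j ∧ dx_i and dx_i ∧ dx_i = 0. For each pair (i, j) with i < j, the coefficient of dx_i ∧ dx_j in alpha ∧ beta is (alpha_i * beta_j - alpha_j * beta_i). Collecting: alpha ∧ beta = (-6*x) dx ∧ dy.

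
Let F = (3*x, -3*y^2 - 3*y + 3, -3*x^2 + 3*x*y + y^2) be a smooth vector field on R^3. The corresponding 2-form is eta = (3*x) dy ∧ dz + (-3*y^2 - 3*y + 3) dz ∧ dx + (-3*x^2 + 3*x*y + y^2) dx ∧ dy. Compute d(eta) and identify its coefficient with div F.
d(eta) = (-6*y) dx ∧ dy ∧ dz; div F = -6*y

For a 2-form in R^3 of the form above, applying d gives a 3-form with coefficient ∂P/∂x + ∂Q/∂y + ∂R/∂z:
  ∂P/∂x = 3
  ∂Q/∂y = -6*y - 3
  ∂R/∂z = 0
Sum = -6*y, which is exactly div F.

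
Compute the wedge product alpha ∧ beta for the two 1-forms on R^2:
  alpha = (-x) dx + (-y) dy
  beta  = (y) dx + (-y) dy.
alpha ∧ beta = (y*(x + y)) dx ∧ dy

Distribute the wedge, using dx_i ∧ dx_j = -dx_j ∧ dx_i and dx_i ∧ dx_i = 0. For each pair (i, j) with i < j, the coefficient of dx_i ∧ dx_j in alpha ∧ beta is (alpha_i * beta_j - alpha_j * beta_i). Collecting: alpha ∧ beta = (y*(x + y)) dx ∧ dy.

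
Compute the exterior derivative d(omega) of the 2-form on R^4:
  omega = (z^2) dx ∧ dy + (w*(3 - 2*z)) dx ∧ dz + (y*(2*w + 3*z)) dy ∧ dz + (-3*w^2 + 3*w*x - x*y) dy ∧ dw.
d(omega) = (2*z) dx ∧ dy ∧ dz + (3 - 2*z) dx ∧ dz ∧ dw + (2*y) dy ∧ dz ∧ dw + (3*w - y) dx ∧ dy ∧ dw

For a 2-form omega = sum_{i<j} g_{ij} dx_i ∧ dx_j, the exterior derivative is
  d(omega) = sum_{i<j} d(g_{ij}) ∧ dx_i ∧ dx_j = sum_{i<j, k} (∂g_{ij}/∂x_k) dx_k ∧ dx_i ∧ dx_j.
Expand each term, using dx_k ∧ dx_i ∧ dx_j = sgn(permutation) dx_{(a)} ∧ dx_{(b)} ∧ dx_{(c)} with (a < b < c) sorted:
  d(z^2) includes (∂/∂z)(z^2) dz = (2*z) dz, which multiplied by dx ∧ dy gives (2*z) dx ∧ dy ∧ dz
  d(w*(3 - 2*z)) includes (∂/∂w)(w*(3 - 2*z)) dw = (3 - 2*z) dw, which multiplied by dx ∧ dz gives (3 - 2*z) dx ∧ dz ∧ dw
  d(y*(2*w + 3*z)) includes (∂/∂w)(y*(2*w + 3*z)) dw = (2*y) dw, which multiplied by dy ∧ dz gives (2*y) dy ∧ dz ∧ dw
  d(-3*w^2 + 3*w*x - x*y) includes (∂/∂x)(-3*w^2 + 3*w*x - x*y) dx = (3*w - y) dx, which multiplied by dy ∧ dw gives (3*w - y) dx ∧ dy ∧ dw
Collecting like 3-forms: d(omega) = (2*z) dx ∧ dy ∧ dz + (3 - 2*z) dx ∧ dz ∧ dw + (2*y) dy ∧ dz ∧ dw + (3*w - y) dx ∧ dy ∧ dw.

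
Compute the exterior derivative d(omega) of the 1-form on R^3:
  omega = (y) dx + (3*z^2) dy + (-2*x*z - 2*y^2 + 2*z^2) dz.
d(omega) = (-1) dx ∧ dy + (-2*z) dx ∧ dz + (-4*y - 6*z) dy ∧ dz

For a 1-form omega = sum_i f_i dx_i, the exterior derivative is
  d(omega) = sum_{i < j} (∂f_j/∂x_i - ∂f_i/∂x_j) dx_i ∧ dx_j.
  coefficient of dx ∧ dy: ∂f_2/∂x - ∂f_1/∂y = ∂(3*z^2)/∂x - ∂(y)/∂y = -1
  coefficient of dx ∧ dz: ∂f_3/∂x - ∂f_1/∂z = ∂(-2*x*z - 2*y^2 + 2*z^2)/∂x - ∂(y)/∂z = -2*z
  coefficient of dy ∧ dz: ∂f_3/∂y - ∂f_2/∂z = ∂(-2*x*z - 2*y^2 + 2*z^2)/∂y - ∂(3*z^2)/∂z = -4*y - 6*z
Assembling: d(omega) = (-1) dx ∧ dy + (-2*z) dx ∧ dz + (-4*y - 6*z) dy ∧ dz.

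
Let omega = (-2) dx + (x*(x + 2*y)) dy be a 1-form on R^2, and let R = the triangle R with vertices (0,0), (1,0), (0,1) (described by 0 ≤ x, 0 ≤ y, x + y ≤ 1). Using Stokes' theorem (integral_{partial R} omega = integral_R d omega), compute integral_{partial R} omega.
integral_(partial R) omega = 2/3

Stokes: integral_partial_R omega = integral_R d omega with d omega = (∂Q/∂x - ∂P/∂y) dx ∧ dy.
  ∂Q/∂x = 2*x + 2*y
  ∂P/∂y = 0
  integrand = ∂Q/∂x - ∂P/∂y = 2*x + 2*y.
Integrating over R: integral_0^1 integral_0^{1-x} (2*x + 2*y) dy dx = 2/3.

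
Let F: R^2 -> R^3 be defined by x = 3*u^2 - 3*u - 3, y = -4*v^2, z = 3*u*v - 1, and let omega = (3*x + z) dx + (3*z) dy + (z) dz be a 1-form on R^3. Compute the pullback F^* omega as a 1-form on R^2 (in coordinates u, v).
F^* omega = (54*u^3 + 18*u^2*v - 81*u^2 + 9*u*v^2 - 9*u*v - 33*u - 3*v + 30) du + (9*u^2*v - 72*u*v^2 - 3*u + 24*v) dv

Using F^*(f dg) = (f ∘ F) d(g ∘ F), substitute each coordinate x_i by F_i(u, v) in f_i, and replace dx_i by d F_i = (∂F_i/∂u) du + (∂F_i/∂v) dv.
  For the x component: f_1(F) = 9*u^2 + 3*u*v - 9*u - 10; d F_1 = (6*u - 3) du + (0) dv
  For the y component: f_2(F) = 9*u*v - 3; d F_2 = (0) du + (-8*v) dv
  For the z component: f_3(F) = 3*u*v - 1; d F_3 = (3*v) du + (3*u) dv
Combining and collecting du, dv coefficients:
  coeff of du: 54*u^3 + 18*u^2*v - 81*u^2 + 9*u*v^2 - 9*u*v - 33*u - 3*v + 30
  coeff of dv: 9*u^2*v - 72*u*v^2 - 3*u + 24*v
F^* omega = (54*u^3 + 18*u^2*v - 81*u^2 + 9*u*v^2 - 9*u*v - 33*u - 3*v + 30) du + (9*u^2*v - 72*u*v^2 - 3*u + 24*v) dv.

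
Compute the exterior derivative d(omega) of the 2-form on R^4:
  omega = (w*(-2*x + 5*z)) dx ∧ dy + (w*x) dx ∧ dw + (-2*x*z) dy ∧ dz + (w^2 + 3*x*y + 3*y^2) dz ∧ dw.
d(omega) = (5*w - 2*z) dx ∧ dy ∧ dz + (-2*x + 5*z) dx ∧ dy ∧ dw + (3*y) dx ∧ dz ∧ dw + (3*x + 6*y) dy ∧ dz ∧ dw

For a 2-form omega = sum_{i<j} g_{ij} dx_i ∧ dx_j, the exterior derivative is
  d(omega) = sum_{i<j} d(g_{ij}) ∧ dx_i ∧ dx_j = sum_{i<j, k} (∂g_{ij}/∂x_k) dx_k ∧ dx_i ∧ dx_j.
Expand each term, using dx_k ∧ dx_i ∧ dx_j = sgn(permutation) dx_{(a)} ∧ dx_{(b)} ∧ dx_{(c)} with (a < b < c) sorted:
  d(w*(-2*x + 5*z)) includes (∂/∂z)(w*(-2*x + 5*z)) dz = (5*w) dz, which multiplied by dx ∧ dy gives (5*w) dx ∧ dy ∧ dz
  d(w*(-2*x + 5*z)) includes (∂/∂w)(w*(-2*x + 5*z)) dw = (-2*x + 5*z) dw, which multiplied by dx ∧ dy gives (-2*x + 5*z) dx ∧ dy ∧ dw
  d(-2*x*z) includes (∂/∂x)(-2*x*z) dx = (-2*z) dx, which multiplied by dy ∧ dz gives (-2*z) dx ∧ dy ∧ dz
  d(w^2 + 3*x*y + 3*y^2) includes (∂/∂x)(w^2 + 3*x*y + 3*y^2) dx = (3*y) dx, which multiplied by dz ∧ dw gives (3*y) dx ∧ dz ∧ dw
  d(w^2 + 3*x*y + 3*y^2) includes (∂/∂y)(w^2 + 3*x*y + 3*y^2) dy = (3*x + 6*y) dy, which multiplied by dz ∧ dw gives (3*x + 6*y) dy ∧ dz ∧ dw
Collecting like 3-forms: d(omega) = (5*w - 2*z) dx ∧ dy ∧ dz + (-2*x + 5*z) dx ∧ dy ∧ dw + (3*y) dx ∧ dz ∧ dw + (3*x + 6*y) dy ∧ dz ∧ dw.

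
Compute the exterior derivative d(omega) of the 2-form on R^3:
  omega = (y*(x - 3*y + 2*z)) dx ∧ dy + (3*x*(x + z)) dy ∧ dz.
d(omega) = (6*x + 2*y + 3*z) dx ∧ dy ∧ dz

For a 2-form omega = sum_{i<j} g_{ij} dx_i ∧ dx_j, the exterior derivative is
  d(omega) = sum_{i<j} d(g_{ij}) ∧ dx_i ∧ dx_j = sum_{i<j, k} (∂g_{ij}/∂x_k) dx_k ∧ dx_i ∧ dx_j.
Expand each term, using dx_k ∧ dx_i ∧ dx_j = sgn(permutation) dx_{(a)} ∧ dx_{(b)} ∧ dx_{(c)} with (a < b < c) sorted:
  d(y*(x - 3*y + 2*z)) includes (∂/∂z)(y*(x - 3*y + 2*z)) dz = (2*y) dz, which multiplied by dx ∧ dy gives (2*y) dx ∧ dy ∧ dz
  d(3*x*(x + z)) includes (∂/∂x)(3*x*(x + z)) dx = (6*x + 3*z) dx, which multiplied by dy ∧ dz gives (6*x + 3*z) dx ∧ dy ∧ dz
Collecting like 3-forms: d(omega) = (6*x + 2*y + 3*z) dx ∧ dy ∧ dz.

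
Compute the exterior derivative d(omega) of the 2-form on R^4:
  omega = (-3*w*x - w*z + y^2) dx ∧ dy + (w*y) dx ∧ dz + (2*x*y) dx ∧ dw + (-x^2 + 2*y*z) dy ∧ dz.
d(omega) = (-2*w - 2*x) dx ∧ dy ∧ dz + (-5*x - z) dx ∧ dy ∧ dw + (y) dx ∧ dz ∧ dw

For a 2-form omega = sum_{i<j} g_{ij} dx_i ∧ dx_j, the exterior derivative is
  d(omega) = sum_{i<j} d(g_{ij}) ∧ dx_i ∧ dx_j = sum_{i<j, k} (∂g_{ij}/∂x_k) dx_k ∧ dx_i ∧ dx_j.
Expand each term, using dx_k ∧ dx_i ∧ dx_j = sgn(permutation) dx_{(a)} ∧ dx_{(b)} ∧ dx_{(c)} with (a < b < c) sorted:
  d(-3*w*x - w*z + y^2) includes (∂/∂z)(-3*w*x - w*z + y^2) dz = (-w) dz, which multiplied by dx ∧ dy gives (-w) dx ∧ dy ∧ dz
  d(-3*w*x - w*z + y^2) includes (∂/∂w)(-3*w*x - w*z + y^2) dw = (-3*x - z) dw, which multiplied by dx ∧ dy gives (-3*x - z) dx ∧ dy ∧ dw
  d(w*y) includes (∂/∂y)(w*y) dy = (w) dy, which multiplied by dx ∧ dz gives (-w) dx ∧ dy ∧ dz
  d(w*y) includes (∂/∂w)(w*y) dw = (y) dw, which multiplied by dx ∧ dz gives (y) dx ∧ dz ∧ dw
  d(2*x*y) includes (∂/∂y)(2*x*y) dy = (2*x) dy, which multiplied by dx ∧ dw gives (-2*x) dx ∧ dy ∧ dw
  d(-x^2 + 2*y*z) includes (∂/∂x)(-x^2 + 2*y*z) dx = (-2*x) dx, which multiplied by dy ∧ dz gives (-2*x) dx ∧ dy ∧ dz
Collecting like 3-forms: d(omega) = (-2*w - 2*x) dx ∧ dy ∧ dz + (-5*x - z) dx ∧ dy ∧ dw + (y) dx ∧ dz ∧ dw.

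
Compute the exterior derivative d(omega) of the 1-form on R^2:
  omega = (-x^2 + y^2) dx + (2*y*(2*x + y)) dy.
d(omega) = (2*y) dx ∧ dy

For a 1-form omega = sum_i f_i dx_i, the exterior derivative is
  d(omega) = sum_{i < j} (∂f_j/∂x_i - ∂f_i/∂x_j) dx_i ∧ dx_j.
  coefficient of dx ∧ dy: ∂f_2/∂x - ∂f_1/∂y = ∂(2*y*(2*x + y))/∂x - ∂(-x^2 + y^2)/∂y = 2*y
Assembling: d(omega) = (2*y) dx ∧ dy.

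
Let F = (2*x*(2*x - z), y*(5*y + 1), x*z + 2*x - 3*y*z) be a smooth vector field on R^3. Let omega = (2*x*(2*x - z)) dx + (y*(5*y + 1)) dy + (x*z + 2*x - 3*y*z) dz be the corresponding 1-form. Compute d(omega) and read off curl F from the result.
d(omega) = (-3*z) dy ∧ dz + (-2*x - z - 2) dz ∧ dx + (0) dx ∧ dy; curl F = (-3*z, -2*x - z - 2, 0)

d omega = sum_{i<j} (∂f_j/∂x_i - ∂f_i/∂x_j) dx_i ∧ dx_j. Under the identification (dy ∧ dz, dz ∧ dx, dx ∧ dy) ↔ (e_x, e_y, e_z), the coefficients are exactly the components of curl F. Compute:
  ∂R/∂y - ∂Q/∂z = (-3*z) - (0) = -3*z
  ∂P/∂z - ∂R/∂x = (-2*x) - (z + 2) = -2*x - z - 2
  ∂Q/∂x - ∂P/∂y = (0) - (0) = 0.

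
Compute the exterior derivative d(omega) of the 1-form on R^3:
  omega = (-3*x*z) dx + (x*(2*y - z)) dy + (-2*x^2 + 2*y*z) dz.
d(omega) = (2*y - z) dx ∧ dy + (-x) dx ∧ dz + (x + 2*z) dy ∧ dz

For a 1-form omega = sum_i f_i dx_i, the exterior derivative is
  d(omega) = sum_{i < j} (∂f_j/∂x_i - ∂f_i/∂x_j) dx_i ∧ dx_j.
  coefficient of dx ∧ dy: ∂f_2/∂x - ∂f_1/∂y = ∂(x*(2*y - z))/∂x - ∂(-3*x*z)/∂y = 2*y - z
  coefficient of dx ∧ dz: ∂f_3/∂x - ∂f_1/∂z = ∂(-2*x^2 + 2*y*z)/∂x - ∂(-3*x*z)/∂z = -x
  coefficient of dy ∧ dz: ∂f_3/∂y - ∂f_2/∂z = ∂(-2*x^2 + 2*y*z)/∂y - ∂(x*(2*y - z))/∂z = x + 2*z
Assembling: d(omega) = (2*y - z) dx ∧ dy + (-x) dx ∧ dz + (x + 2*z) dy ∧ dz.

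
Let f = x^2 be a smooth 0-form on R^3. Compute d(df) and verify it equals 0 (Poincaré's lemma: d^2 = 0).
d(df) = 0

Step 1: df = sum_i (∂f/∂x_i) dx_i = (2*x) dx + (0) dy + (0) dz.
Step 2: Apply d again. Using the 1-form formula, the coefficient of dx ∧ dy in d(df) is ∂^2 f/∂x ∂y - ∂^2 f/∂y ∂x = (0) - (0) = 0 (equality of mixed partials for smooth f).
Similarly for dx ∧ dz and dy ∧ dz — all coefficients vanish. So d(df) = 0.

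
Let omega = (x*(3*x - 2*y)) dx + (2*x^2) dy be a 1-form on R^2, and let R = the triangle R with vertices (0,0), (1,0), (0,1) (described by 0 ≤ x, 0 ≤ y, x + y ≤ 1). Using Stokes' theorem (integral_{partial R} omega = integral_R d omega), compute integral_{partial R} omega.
integral_(partial R) omega = 1

Stokes: integral_partial_R omega = integral_R d omega with d omega = (∂Q/∂x - ∂P/∂y) dx ∧ dy.
  ∂Q/∂x = 4*x
  ∂P/∂y = -2*x
  integrand = ∂Q/∂x - ∂P/∂y = 6*x.
Integrating over R: integral_0^1 integral_0^{1-x} (6*x) dy dx = 1.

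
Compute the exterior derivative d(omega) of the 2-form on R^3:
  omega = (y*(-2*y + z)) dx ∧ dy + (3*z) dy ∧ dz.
d(omega) = (y) dx ∧ dy ∧ dz

For a 2-form omega = sum_{i<j} g_{ij} dx_i ∧ dx_j, the exterior derivative is
  d(omega) = sum_{i<j} d(g_{ij}) ∧ dx_i ∧ dx_j = sum_{i<j, k} (∂g_{ij}/∂x_k) dx_k ∧ dx_i ∧ dx_j.
Expand each term, using dx_k ∧ dx_i ∧ dx_j = sgn(permutation) dx_{(a)} ∧ dx_{(b)} ∧ dx_{(c)} with (a < b < c) sorted:
  d(y*(-2*y + z)) includes (∂/∂z)(y*(-2*y + z)) dz = (y) dz, which multiplied by dx ∧ dy gives (y) dx ∧ dy ∧ dz
Collecting like 3-forms: d(omega) = (y) dx ∧ dy ∧ dz.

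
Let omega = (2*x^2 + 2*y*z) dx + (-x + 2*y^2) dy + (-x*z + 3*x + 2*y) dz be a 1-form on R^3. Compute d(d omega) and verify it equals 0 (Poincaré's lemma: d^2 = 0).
d(d omega) = 0

Step 1: d omega = sum_{i<j} (∂f_j/∂x_i - ∂f_i/∂x_j) dx_i ∧ dx_j:
  coeff of dx ∧ dy: -2*z - 1
  coeff of dx ∧ dz: -2*y - z + 3
  coeff of dy ∧ dz: 2
Step 2: Apply d again to each 2-form coefficient. The only possible 3-form in R^3 is dx ∧ dy ∧ dz, with coefficient
  ∂(coeff of dy∧dz)/∂x - ∂(coeff of dx∧dz)/∂y + ∂(coeff of dx∧dy)/∂z
  = ∂/∂x (2) - ∂/∂y (-2*y - z + 3) + ∂/∂z (-2*z - 1).
Each of these terms simplifies to sums of mixed partials that cancel in pairs. The result is 0 (by equality of mixed partials for smooth functions — Schwarz / Clairaut).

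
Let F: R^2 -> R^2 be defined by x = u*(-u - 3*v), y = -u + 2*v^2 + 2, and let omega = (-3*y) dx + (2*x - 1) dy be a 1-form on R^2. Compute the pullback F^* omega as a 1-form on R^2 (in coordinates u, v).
F^* omega = (-4*u^2 + 12*u*v^2 - 3*u*v + 12*u + 18*v^3 + 18*v + 1) du + (-8*u^2*v - 9*u^2 - 6*u*v^2 + 18*u - 4*v) dv

Using F^*(f dg) = (f ∘ F) d(g ∘ F), substitute each coordinate x_i by F_i(u, v) in f_i, and replace dx_i by d F_i = (∂F_i/∂u) du + (∂F_i/∂v) dv.
  For the x component: f_1(F) = 3*u - 6*v^2 - 6; d F_1 = (-2*u - 3*v) du + (-3*u) dv
  For the y component: f_2(F) = -2*u^2 - 6*u*v - 1; d F_2 = (-1) du + (4*v) dv
Combining and collecting du, dv coefficients:
  coeff of du: -4*u^2 + 12*u*v^2 - 3*u*v + 12*u + 18*v^3 + 18*v + 1
  coeff of dv: -8*u^2*v - 9*u^2 - 6*u*v^2 + 18*u - 4*v
F^* omega = (-4*u^2 + 12*u*v^2 - 3*u*v + 12*u + 18*v^3 + 18*v + 1) du + (-8*u^2*v - 9*u^2 - 6*u*v^2 + 18*u - 4*v) dv.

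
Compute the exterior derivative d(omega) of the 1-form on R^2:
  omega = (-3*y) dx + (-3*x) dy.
d(omega) = 0

For a 1-form omega = sum_i f_i dx_i, the exterior derivative is
  d(omega) = sum_{i < j} (∂f_j/∂x_i - ∂f_i/∂x_j) dx_i ∧ dx_j.

Assembling: d(omega) = 0.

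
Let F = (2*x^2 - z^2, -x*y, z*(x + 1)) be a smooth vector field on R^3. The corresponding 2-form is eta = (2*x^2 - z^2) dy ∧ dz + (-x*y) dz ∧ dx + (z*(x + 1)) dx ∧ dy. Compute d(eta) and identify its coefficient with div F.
d(eta) = (4*x + 1) dx ∧ dy ∧ dz; div F = 4*x + 1

For a 2-form in R^3 of the form above, applying d gives a 3-form with coefficient ∂P/∂x + ∂Q/∂y + ∂R/∂z:
  ∂P/∂x = 4*x
  ∂Q/∂y = -x
  ∂R/∂z = x + 1
Sum = 4*x + 1, which is exactly div F.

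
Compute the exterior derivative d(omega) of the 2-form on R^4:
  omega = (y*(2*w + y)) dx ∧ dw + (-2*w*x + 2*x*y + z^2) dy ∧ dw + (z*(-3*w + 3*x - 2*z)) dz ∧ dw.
d(omega) = (-4*w) dx ∧ dy ∧ dw + (-2*z) dy ∧ dz ∧ dw + (3*z) dx ∧ dz ∧ dw

For a 2-form omega = sum_{i<j} g_{ij} dx_i ∧ dx_j, the exterior derivative is
  d(omega) = sum_{i<j} d(g_{ij}) ∧ dx_i ∧ dx_j = sum_{i<j, k} (∂g_{ij}/∂x_k) dx_k ∧ dx_i ∧ dx_j.
Expand each term, using dx_k ∧ dx_i ∧ dx_j = sgn(permutation) dx_{(a)} ∧ dx_{(b)} ∧ dx_{(c)} with (a < b < c) sorted:
  d(y*(2*w + y)) includes (∂/∂y)(y*(2*w + y)) dy = (2*w + 2*y) dy, which multiplied by dx ∧ dw gives (-2*w - 2*y) dx ∧ dy ∧ dw
  d(-2*w*x + 2*x*y + z^2) includes (∂/∂x)(-2*w*x + 2*x*y + z^2) dx = (-2*w + 2*y) dx, which multiplied by dy ∧ dw gives (-2*w + 2*y) dx ∧ dy ∧ dw
  d(-2*w*x + 2*x*y + z^2) includes (∂/∂z)(-2*w*x + 2*x*y + z^2) dz = (2*z) dz, which multiplied by dy ∧ dw gives (-2*z) dy ∧ dz ∧ dw
  d(z*(-3*w + 3*x - 2*z)) includes (∂/∂x)(z*(-3*w + 3*x - 2*z)) dx = (3*z) dx, which multiplied by dz ∧ dw gives (3*z) dx ∧ dz ∧ dw
Collecting like 3-forms: d(omega) = (-4*w) dx ∧ dy ∧ dw + (-2*z) dy ∧ dz ∧ dw + (3*z) dx ∧ dz ∧ dw.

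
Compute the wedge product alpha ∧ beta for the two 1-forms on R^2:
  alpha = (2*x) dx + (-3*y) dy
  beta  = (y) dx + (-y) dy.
alpha ∧ beta = (y*(-2*x + 3*y)) dx ∧ dy

Distribute the wedge, using dx_i ∧ dx_j = -dx_j ∧ dx_i and dx_i ∧ dx_i = 0. For each pair (i, j) with i < j, the coefficient of dx_i ∧ dx_j in alpha ∧ beta is (alpha_i * beta_j - alpha_j * beta_i). Collecting: alpha ∧ beta = (y*(-2*x + 3*y)) dx ∧ dy.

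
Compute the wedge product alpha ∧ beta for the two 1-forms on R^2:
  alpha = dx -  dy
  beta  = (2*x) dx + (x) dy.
alpha ∧ beta = (3*x) dx ∧ dy

Distribute the wedge, using dx_i ∧ dx_j = -dx_j ∧ dx_i and dx_i ∧ dx_i = 0. For each pair (i, j) with i < j, the coefficient of dx_i ∧ dx_j in alpha ∧ beta is (alpha_i * beta_j - alpha_j * beta_i). Collecting: alpha ∧ beta = (3*x) dx ∧ dy.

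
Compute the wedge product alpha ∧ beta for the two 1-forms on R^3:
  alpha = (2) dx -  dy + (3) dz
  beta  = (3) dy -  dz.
alpha ∧ beta = (6) dx ∧ dy + (-2) dx ∧ dz + (-8) dy ∧ dz

Distribute the wedge, using dx_i ∧ dx_j = -dx_j ∧ dx_i and dx_i ∧ dx_i = 0. For each pair (i, j) with i < j, the coefficient of dx_i ∧ dx_j in alpha ∧ beta is (alpha_i * beta_j - alpha_j * beta_i). Collecting: alpha ∧ beta = (6) dx ∧ dy + (-2) dx ∧ dz + (-8) dy ∧ dz.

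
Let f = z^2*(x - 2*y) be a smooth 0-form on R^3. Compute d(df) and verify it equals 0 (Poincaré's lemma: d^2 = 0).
d(df) = 0

Step 1: df = sum_i (∂f/∂x_i) dx_i = (z^2) dx + (-2*z^2) dy + (2*z*(x - 2*y)) dz.
Step 2: Apply d again. Using the 1-form formula, the coefficient of dx ∧ dy in d(df) is ∂^2 f/∂x ∂y - ∂^2 f/∂y ∂x = (0) - (0) = 0 (equality of mixed partials for smooth f).
Similarly for dx ∧ dz and dy ∧ dz — all coefficients vanish. So d(df) = 0.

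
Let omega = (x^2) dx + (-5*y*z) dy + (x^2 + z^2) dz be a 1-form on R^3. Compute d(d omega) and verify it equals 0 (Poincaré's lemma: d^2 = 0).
d(d omega) = 0

Step 1: d omega = sum_{i<j} (∂f_j/∂x_i - ∂f_i/∂x_j) dx_i ∧ dx_j:
  coeff of dx ∧ dy: 0
  coeff of dx ∧ dz: 2*x
  coeff of dy ∧ dz: 5*y
Step 2: Apply d again to each 2-form coefficient. The only possible 3-form in R^3 is dx ∧ dy ∧ dz, with coefficient
  ∂(coeff of dy∧dz)/∂x - ∂(coeff of dx∧dz)/∂y + ∂(coeff of dx∧dy)/∂z
  = ∂/∂x (5*y) - ∂/∂y (2*x) + ∂/∂z (0).
Each of these terms simplifies to sums of mixed partials that cancel in pairs. The result is 0 (by equality of mixed partials for smooth functions — Schwarz / Clairaut).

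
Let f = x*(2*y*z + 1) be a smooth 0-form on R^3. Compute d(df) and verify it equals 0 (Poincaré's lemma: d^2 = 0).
d(df) = 0

Step 1: df = sum_i (∂f/∂x_i) dx_i = (2*y*z + 1) dx + (2*x*z) dy + (2*x*y) dz.
Step 2: Apply d again. Using the 1-form formula, the coefficient of dx ∧ dy in d(df) is ∂^2 f/∂x ∂y - ∂^2 f/∂y ∂x = (2*z) - (2*z) = 0 (equality of mixed partials for smooth f).
Similarly for dx ∧ dz and dy ∧ dz — all coefficients vanish. So d(df) = 0.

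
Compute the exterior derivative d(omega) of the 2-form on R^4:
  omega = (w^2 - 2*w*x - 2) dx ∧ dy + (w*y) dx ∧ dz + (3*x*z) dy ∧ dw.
d(omega) = (2*w - 2*x + 3*z) dx ∧ dy ∧ dw + (-w) dx ∧ dy ∧ dz + (y) dx ∧ dz ∧ dw + (-3*x) dy ∧ dz ∧ dw

For a 2-form omega = sum_{i<j} g_{ij} dx_i ∧ dx_j, the exterior derivative is
  d(omega) = sum_{i<j} d(g_{ij}) ∧ dx_i ∧ dx_j = sum_{i<j, k} (∂g_{ij}/∂x_k) dx_k ∧ dx_i ∧ dx_j.
Expand each term, using dx_k ∧ dx_i ∧ dx_j = sgn(permutation) dx_{(a)} ∧ dx_{(b)} ∧ dx_{(c)} with (a < b < c) sorted:
  d(w^2 - 2*w*x - 2) includes (∂/∂w)(w^2 - 2*w*x - 2) dw = (2*w - 2*x) dw, which multiplied by dx ∧ dy gives (2*w - 2*x) dx ∧ dy ∧ dw
  d(w*y) includes (∂/∂y)(w*y) dy = (w) dy, which multiplied by dx ∧ dz gives (-w) dx ∧ dy ∧ dz
  d(w*y) includes (∂/∂w)(w*y) dw = (y) dw, which multiplied by dx ∧ dz gives (y) dx ∧ dz ∧ dw
  d(3*x*z) includes (∂/∂x)(3*x*z) dx = (3*z) dx, which multiplied by dy ∧ dw gives (3*z) dx ∧ dy ∧ dw
  d(3*x*z) includes (∂/∂z)(3*x*z) dz = (3*x) dz, which multiplied by dy ∧ dw gives (-3*x) dy ∧ dz ∧ dw
Collecting like 3-forms: d(omega) = (2*w - 2*x + 3*z) dx ∧ dy ∧ dw + (-w) dx ∧ dy ∧ dz + (y) dx ∧ dz ∧ dw + (-3*x) dy ∧ dz ∧ dw.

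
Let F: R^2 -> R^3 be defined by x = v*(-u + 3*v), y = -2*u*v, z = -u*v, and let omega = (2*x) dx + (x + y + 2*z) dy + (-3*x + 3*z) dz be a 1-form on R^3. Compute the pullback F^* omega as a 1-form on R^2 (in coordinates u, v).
F^* omega = (3*v^2*(4*u - v)) du + (3*v*(4*u^2 - 5*u*v + 12*v^2)) dv

Using F^*(f dg) = (f ∘ F) d(g ∘ F), substitute each coordinate x_i by F_i(u, v) in f_i, and replace dx_i by d F_i = (∂F_i/∂u) du + (∂F_i/∂v) dv.
  For the x component: f_1(F) = 2*v*(-u + 3*v); d F_1 = (-v) du + (-u + 6*v) dv
  For the y component: f_2(F) = v*(-5*u + 3*v); d F_2 = (-2*v) du + (-2*u) dv
  For the z component: f_3(F) = -9*v^2; d F_3 = (-v) du + (-u) dv
Combining and collecting du, dv coefficients:
  coeff of du: 3*v^2*(4*u - v)
  coeff of dv: 3*v*(4*u^2 - 5*u*v + 12*v^2)
F^* omega = (3*v^2*(4*u - v)) du + (3*v*(4*u^2 - 5*u*v + 12*v^2)) dv.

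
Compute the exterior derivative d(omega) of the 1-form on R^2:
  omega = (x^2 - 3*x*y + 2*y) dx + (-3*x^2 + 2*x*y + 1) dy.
d(omega) = (-3*x + 2*y - 2) dx ∧ dy

For a 1-form omega = sum_i f_i dx_i, the exterior derivative is
  d(omega) = sum_{i < j} (∂f_j/∂x_i - ∂f_i/∂x_j) dx_i ∧ dx_j.
  coefficient of dx ∧ dy: ∂f_2/∂x - ∂f_1/∂y = ∂(-3*x^2 + 2*x*y + 1)/∂x - ∂(x^2 - 3*x*y + 2*y)/∂y = -3*x + 2*y - 2
Assembling: d(omega) = (-3*x + 2*y - 2) dx ∧ dy.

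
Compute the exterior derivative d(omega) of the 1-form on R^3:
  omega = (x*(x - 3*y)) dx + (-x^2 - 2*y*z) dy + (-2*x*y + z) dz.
d(omega) = (x) dx ∧ dy + (-2*y) dx ∧ dz + (-2*x + 2*y) dy ∧ dz

For a 1-form omega = sum_i f_i dx_i, the exterior derivative is
  d(omega) = sum_{i < j} (∂f_j/∂x_i - ∂f_i/∂x_j) dx_i ∧ dx_j.
  coefficient of dx ∧ dy: ∂f_2/∂x - ∂f_1/∂y = ∂(-x^2 - 2*y*z)/∂x - ∂(x*(x - 3*y))/∂y = x
  coefficient of dx ∧ dz: ∂f_3/∂x - ∂f_1/∂z = ∂(-2*x*y + z)/∂x - ∂(x*(x - 3*y))/∂z = -2*y
  coefficient of dy ∧ dz: ∂f_3/∂y - ∂f_2/∂z = ∂(-2*x*y + z)/∂y - ∂(-x^2 - 2*y*z)/∂z = -2*x + 2*y
Assembling: d(omega) = (x) dx ∧ dy + (-2*y) dx ∧ dz + (-2*x + 2*y) dy ∧ dz.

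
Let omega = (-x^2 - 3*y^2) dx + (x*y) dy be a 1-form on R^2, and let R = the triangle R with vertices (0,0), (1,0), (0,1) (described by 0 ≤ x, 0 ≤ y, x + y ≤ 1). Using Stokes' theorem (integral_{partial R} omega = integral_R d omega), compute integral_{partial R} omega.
integral_(partial R) omega = 7/6

Stokes: integral_partial_R omega = integral_R d omega with d omega = (∂Q/∂x - ∂P/∂y) dx ∧ dy.
  ∂Q/∂x = y
  ∂P/∂y = -6*y
  integrand = ∂Q/∂x - ∂P/∂y = 7*y.
Integrating over R: integral_0^1 integral_0^{1-x} (7*y) dy dx = 7/6.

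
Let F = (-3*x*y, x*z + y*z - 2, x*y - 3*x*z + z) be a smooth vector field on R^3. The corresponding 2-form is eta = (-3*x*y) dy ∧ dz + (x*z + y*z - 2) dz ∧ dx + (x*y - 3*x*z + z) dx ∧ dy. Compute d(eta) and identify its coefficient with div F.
d(eta) = (-3*x - 3*y + z + 1) dx ∧ dy ∧ dz; div F = -3*x - 3*y + z + 1

For a 2-form in R^3 of the form above, applying d gives a 3-form with coefficient ∂P/∂x + ∂Q/∂y + ∂R/∂z:
  ∂P/∂x = -3*y
  ∂Q/∂y = z
  ∂R/∂z = 1 - 3*x
Sum = -3*x - 3*y + z + 1, which is exactly div F.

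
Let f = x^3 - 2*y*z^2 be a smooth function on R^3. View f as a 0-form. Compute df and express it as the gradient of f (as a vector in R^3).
df = (3*x^2) dx + (-2*z^2) dy + (-4*y*z) dz; grad f = (3*x^2, -2*z^2, -4*y*z)

For a 0-form f, d f = (∂f/∂x) dx + (∂f/∂y) dy + (∂f/∂z) dz. The components of the vector representation are exactly the entries of grad f in Cartesian coordinates:
  ∂f/∂x = 3*x^2
  ∂f/∂y = -2*z^2
  ∂f/∂z = -4*y*z.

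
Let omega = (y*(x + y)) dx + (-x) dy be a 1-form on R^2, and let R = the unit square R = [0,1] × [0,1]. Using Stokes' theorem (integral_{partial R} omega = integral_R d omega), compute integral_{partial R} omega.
integral_(partial R) omega = -5/2

Stokes: integral_partial_R omega = integral_R d omega with d omega = (∂Q/∂x - ∂P/∂y) dx ∧ dy.
  ∂Q/∂x = -1
  ∂P/∂y = x + 2*y
  integrand = ∂Q/∂x - ∂P/∂y = -x - 2*y - 1.
Integrating over R: integral_0^1 integral_0^1 (-x - 2*y - 1) dx dy = -5/2.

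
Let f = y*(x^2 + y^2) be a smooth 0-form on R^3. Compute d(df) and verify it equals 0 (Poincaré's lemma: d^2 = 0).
d(df) = 0

Step 1: df = sum_i (∂f/∂x_i) dx_i = (2*x*y) dx + (x^2 + 3*y^2) dy + (0) dz.
Step 2: Apply d again. Using the 1-form formula, the coefficient of dx ∧ dy in d(df) is ∂^2 f/∂x ∂y - ∂^2 f/∂y ∂x = (2*x) - (2*x) = 0 (equality of mixed partials for smooth f).
Similarly for dx ∧ dz and dy ∧ dz — all coefficients vanish. So d(df) = 0.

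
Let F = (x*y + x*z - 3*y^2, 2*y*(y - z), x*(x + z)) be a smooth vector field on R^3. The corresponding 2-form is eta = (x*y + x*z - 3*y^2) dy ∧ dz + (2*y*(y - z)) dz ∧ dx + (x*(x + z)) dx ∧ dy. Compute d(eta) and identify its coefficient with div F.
d(eta) = (x + 5*y - z) dx ∧ dy ∧ dz; div F = x + 5*y - z

For a 2-form in R^3 of the form above, applying d gives a 3-form with coefficient ∂P/∂x + ∂Q/∂y + ∂R/∂z:
  ∂P/∂x = y + z
  ∂Q/∂y = 4*y - 2*z
  ∂R/∂z = x
Sum = x + 5*y - z, which is exactly div F.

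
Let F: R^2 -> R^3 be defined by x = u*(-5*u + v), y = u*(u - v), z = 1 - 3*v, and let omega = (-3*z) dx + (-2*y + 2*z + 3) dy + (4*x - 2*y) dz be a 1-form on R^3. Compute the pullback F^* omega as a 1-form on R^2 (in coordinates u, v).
F^* omega = (-4*u^3 + 6*u^2*v - 2*u*v^2 - 102*u*v + 40*u + 15*v^2 - 8*v) du + (u*(2*u^2 - 2*u*v + 66*u - 3*v - 8)) dv

Using F^*(f dg) = (f ∘ F) d(g ∘ F), substitute each coordinate x_i by F_i(u, v) in f_i, and replace dx_i by d F_i = (∂F_i/∂u) du + (∂F_i/∂v) dv.
  For the x component: f_1(F) = 9*v - 3; d F_1 = (-10*u + v) du + (u) dv
  For the y component: f_2(F) = -2*u^2 + 2*u*v - 6*v + 5; d F_2 = (2*u - v) du + (-u) dv
  For the z component: f_3(F) = 2*u*(-11*u + 3*v); d F_3 = (0) du + (-3) dv
Combining and collecting du, dv coefficients:
  coeff of du: -4*u^3 + 6*u^2*v - 2*u*v^2 - 102*u*v + 40*u + 15*v^2 - 8*v
  coeff of dv: u*(2*u^2 - 2*u*v + 66*u - 3*v - 8)
F^* omega = (-4*u^3 + 6*u^2*v - 2*u*v^2 - 102*u*v + 40*u + 15*v^2 - 8*v) du + (u*(2*u^2 - 2*u*v + 66*u - 3*v - 8)) dv.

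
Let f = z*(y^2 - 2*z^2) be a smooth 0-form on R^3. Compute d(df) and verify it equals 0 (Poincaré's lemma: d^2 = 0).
d(df) = 0

Step 1: df = sum_i (∂f/∂x_i) dx_i = (0) dx + (2*y*z) dy + (y^2 - 6*z^2) dz.
Step 2: Apply d again. Using the 1-form formula, the coefficient of dx ∧ dy in d(df) is ∂^2 f/∂x ∂y - ∂^2 f/∂y ∂x = (0) - (0) = 0 (equality of mixed partials for smooth f).
Similarly for dx ∧ dz and dy ∧ dz — all coefficients vanish. So d(df) = 0.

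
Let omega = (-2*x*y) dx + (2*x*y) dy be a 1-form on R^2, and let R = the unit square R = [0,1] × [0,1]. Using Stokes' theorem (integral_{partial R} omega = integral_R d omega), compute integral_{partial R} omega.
integral_(partial R) omega = 2

Stokes: integral_partial_R omega = integral_R d omega with d omega = (∂Q/∂x - ∂P/∂y) dx ∧ dy.
  ∂Q/∂x = 2*y
  ∂P/∂y = -2*x
  integrand = ∂Q/∂x - ∂P/∂y = 2*x + 2*y.
Integrating over R: integral_0^1 integral_0^1 (2*x + 2*y) dx dy = 2.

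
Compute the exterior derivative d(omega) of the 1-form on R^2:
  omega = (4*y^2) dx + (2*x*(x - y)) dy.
d(omega) = (4*x - 10*y) dx ∧ dy

For a 1-form omega = sum_i f_i dx_i, the exterior derivative is
  d(omega) = sum_{i < j} (∂f_j/∂x_i - ∂f_i/∂x_j) dx_i ∧ dx_j.
  coefficient of dx ∧ dy: ∂f_2/∂x - ∂f_1/∂y = ∂(2*x*(x - y))/∂x - ∂(4*y^2)/∂y = 4*x - 10*y
Assembling: d(omega) = (4*x - 10*y) dx ∧ dy.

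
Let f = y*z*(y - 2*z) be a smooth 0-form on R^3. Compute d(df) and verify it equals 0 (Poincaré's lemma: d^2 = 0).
d(df) = 0

Step 1: df = sum_i (∂f/∂x_i) dx_i = (0) dx + (2*z*(y - z)) dy + (y*(y - 4*z)) dz.
Step 2: Apply d again. Using the 1-form formula, the coefficient of dx ∧ dy in d(df) is ∂^2 f/∂x ∂y - ∂^2 f/∂y ∂x = (0) - (0) = 0 (equality of mixed partials for smooth f).
Similarly for dx ∧ dz and dy ∧ dz — all coefficients vanish. So d(df) = 0.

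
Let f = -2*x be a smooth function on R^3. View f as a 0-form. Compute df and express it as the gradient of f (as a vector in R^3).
df = (-2) dx + (0) dy + (0) dz; grad f = (-2, 0, 0)

For a 0-form f, d f = (∂f/∂x) dx + (∂f/∂y) dy + (∂f/∂z) dz. The components of the vector representation are exactly the entries of grad f in Cartesian coordinates:
  ∂f/∂x = -2
  ∂f/∂y = 0
  ∂f/∂z = 0.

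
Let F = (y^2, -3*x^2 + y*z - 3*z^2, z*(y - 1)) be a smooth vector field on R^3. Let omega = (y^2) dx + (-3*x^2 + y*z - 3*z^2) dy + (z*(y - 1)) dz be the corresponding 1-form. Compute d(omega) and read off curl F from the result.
d(omega) = (-y + 7*z) dy ∧ dz + (0) dz ∧ dx + (-6*x - 2*y) dx ∧ dy; curl F = (-y + 7*z, 0, -6*x - 2*y)

d omega = sum_{i<j} (∂f_j/∂x_i - ∂f_i/∂x_j) dx_i ∧ dx_j. Under the identification (dy ∧ dz, dz ∧ dx, dx ∧ dy) ↔ (e_x, e_y, e_z), the coefficients are exactly the components of curl F. Compute:
  ∂R/∂y - ∂Q/∂z = (z) - (y - 6*z) = -y + 7*z
  ∂P/∂z - ∂R/∂x = (0) - (0) = 0
  ∂Q/∂x - ∂P/∂y = (-6*x) - (2*y) = -6*x - 2*y.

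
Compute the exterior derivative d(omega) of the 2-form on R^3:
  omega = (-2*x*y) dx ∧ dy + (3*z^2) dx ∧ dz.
d(omega) = 0

For a 2-form omega = sum_{i<j} g_{ij} dx_i ∧ dx_j, the exterior derivative is
  d(omega) = sum_{i<j} d(g_{ij}) ∧ dx_i ∧ dx_j = sum_{i<j, k} (∂g_{ij}/∂x_k) dx_k ∧ dx_i ∧ dx_j.
Expand each term, using dx_k ∧ dx_i ∧ dx_j = sgn(permutation) dx_{(a)} ∧ dx_{(b)} ∧ dx_{(c)} with (a < b < c) sorted:

Collecting like 3-forms: d(omega) = 0.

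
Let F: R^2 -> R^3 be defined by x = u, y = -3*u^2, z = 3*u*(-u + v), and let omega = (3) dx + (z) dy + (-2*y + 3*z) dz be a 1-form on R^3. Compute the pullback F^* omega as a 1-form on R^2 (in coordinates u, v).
F^* omega = (36*u^3 - 81*u^2*v + 27*u*v^2 + 3) du + (9*u^2*(-u + 3*v)) dv

Using F^*(f dg) = (f ∘ F) d(g ∘ F), substitute each coordinate x_i by F_i(u, v) in f_i, and replace dx_i by d F_i = (∂F_i/∂u) du + (∂F_i/∂v) dv.
  For the x component: f_1(F) = 3; d F_1 = (1) du + (0) dv
  For the y component: f_2(F) = 3*u*(-u + v); d F_2 = (-6*u) du + (0) dv
  For the z component: f_3(F) = 3*u*(-u + 3*v); d F_3 = (-6*u + 3*v) du + (3*u) dv
Combining and collecting du, dv coefficients:
  coeff of du: 36*u^3 - 81*u^2*v + 27*u*v^2 + 3
  coeff of dv: 9*u^2*(-u + 3*v)
F^* omega = (36*u^3 - 81*u^2*v + 27*u*v^2 + 3) du + (9*u^2*(-u + 3*v)) dv.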